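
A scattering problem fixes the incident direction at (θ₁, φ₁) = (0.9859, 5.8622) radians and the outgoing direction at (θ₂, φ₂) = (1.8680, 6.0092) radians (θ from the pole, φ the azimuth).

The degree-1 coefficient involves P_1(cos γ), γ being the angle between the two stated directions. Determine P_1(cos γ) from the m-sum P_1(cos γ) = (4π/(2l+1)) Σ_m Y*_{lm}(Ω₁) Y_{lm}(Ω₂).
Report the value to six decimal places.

0.626933

Summing Y*_{l m}(θ₁,φ₁)·Y_{l m}(θ₂,φ₂) over m ∈ [−1, 1]; prefactor 4π/(2·1+1) = 4.188790:
  m=-1: Y*=(0.262911, -0.117720)  Y=(0.318026, 0.089382)  product (0.094134, -0.013938)
  m=+0: Y*=(0.269764, -0.000000)  Y=(-0.143086, 0.000000)  product (-0.038599, 0.000000)
  m=+1: Y*=(-0.262911, -0.117720)  Y=(-0.318026, 0.089382)  product (0.094134, 0.013938)
Σ over m = (0.149669, 0.000000); ×(4π/3) → (0.626933, 0.000000). Real part: 0.626933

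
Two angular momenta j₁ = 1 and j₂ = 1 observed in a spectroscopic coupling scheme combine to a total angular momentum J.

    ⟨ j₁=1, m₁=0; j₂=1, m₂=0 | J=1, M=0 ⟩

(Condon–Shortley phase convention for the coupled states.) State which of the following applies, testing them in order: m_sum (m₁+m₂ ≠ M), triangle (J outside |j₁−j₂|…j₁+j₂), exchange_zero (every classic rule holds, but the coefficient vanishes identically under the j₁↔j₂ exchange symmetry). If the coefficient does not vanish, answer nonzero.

m-sum: m₁+m₂ = 0+0 = 0, M = 0  ✓
triangle: |j₁−j₂| = 0 ≤ J = 1 ≤ j₁+j₂ = 2  ✓
exchange: j₁=j₂ and m₁=m₂, and (−1)^(j₁+j₂−J) = (−1)^1 = −1 forces ⟨j₁m₁;j₂m₂|JM⟩ = −⟨j₂m₂;j₁m₁|JM⟩ = −⟨j₁m₁;j₂m₂|JM⟩ ⇒ the coefficient vanishes identically
Racah sum check: Σ_k collapses to 0 ⇒ CG = 0

exchange_zero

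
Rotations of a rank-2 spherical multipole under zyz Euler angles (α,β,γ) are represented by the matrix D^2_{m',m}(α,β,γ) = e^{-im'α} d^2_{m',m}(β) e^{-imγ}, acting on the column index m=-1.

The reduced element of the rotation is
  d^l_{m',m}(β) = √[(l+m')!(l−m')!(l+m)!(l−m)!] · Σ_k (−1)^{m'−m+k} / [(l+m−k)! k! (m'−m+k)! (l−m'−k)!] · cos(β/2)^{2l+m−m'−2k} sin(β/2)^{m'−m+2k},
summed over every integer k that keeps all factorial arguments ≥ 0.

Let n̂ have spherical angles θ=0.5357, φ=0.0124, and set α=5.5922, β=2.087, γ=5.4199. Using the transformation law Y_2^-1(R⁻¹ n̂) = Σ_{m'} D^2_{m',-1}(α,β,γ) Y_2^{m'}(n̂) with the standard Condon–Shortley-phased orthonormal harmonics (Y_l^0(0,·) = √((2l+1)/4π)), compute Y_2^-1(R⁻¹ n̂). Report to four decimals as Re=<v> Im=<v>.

Need the full column D^2_{m',-1} for m'=−2..2 at α=5.5922, β=2.0870, γ=5.4199.
cos(β/2)=0.503199, sin(β/2)=0.864171
d^2_{-2,-1}: single k=1 term ⇒ +0.220216;  D = -0.137519-0.171998i
d^2_{-1,-1}: k∈[0..1] ⇒ +0.064115 -0.567283 = -0.503168;  D = -0.008315+0.503099i
d^2_{0,-1}: k∈[0..1] ⇒ -0.269708 +0.795452 = +0.525744;  D = +0.341704-0.399556i
d^2_{1,-1}: k∈[0..1] ⇒ +0.567283 -0.557697 = +0.009586;  D = +0.009444-0.001643i
d^2_{2,-1}: single k=0 term ⇒ -0.649484;  D = -0.564058-0.321974i
Y_2^{m'}(θ=0.5357,φ=0.0124) and Σ D·Y over m':
  (-0.1375-0.1720i)·(+0.1006-0.0025i)  (-0.0083+0.5031i)·(+0.3391-0.0042i)  (+0.3417-0.3996i)·(+0.3843+0.0000i)  (+0.0094-0.0016i)·(-0.3391-0.0042i)  (-0.5641-0.3220i)·(+0.1006+0.0025i)
Y_2^-1(R⁻¹ n̂) = +0.057175-0.033156i

Re=0.0572 Im=-0.0332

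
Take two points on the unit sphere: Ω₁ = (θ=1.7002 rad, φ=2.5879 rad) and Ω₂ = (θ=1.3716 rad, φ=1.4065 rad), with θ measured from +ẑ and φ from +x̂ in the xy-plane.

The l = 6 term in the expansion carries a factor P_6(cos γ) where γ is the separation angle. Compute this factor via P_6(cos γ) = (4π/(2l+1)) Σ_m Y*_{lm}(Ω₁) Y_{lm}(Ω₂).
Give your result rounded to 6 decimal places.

Addition theorem: P_6(cos γ) = (4π/13) Σ_m Y*_{lm}(Ω₁) Y_{lm}(Ω₂), m = −6…6:
  m=-6: Y*=-0.45188 + 0.08249j  Y=-0.23664 - 0.35727j  product 0.13640 + 0.14192j
  m=-5: Y*=-0.19282 - 0.07548j  Y=0.21941 - 0.20412j  product -0.05771 + 0.02280j
  m=-4: Y*=0.16919 + 0.22536j  Y=-0.14846 - 0.11455j  product 0.00070 - 0.05284j
  m=-3: Y*=0.02082 + 0.22995j  Y=0.14759 - 0.27479j  product 0.06626 + 0.02822j
  m=-2: Y*=0.10156 - 0.20324j  Y=-0.10242 - 0.03492j  product -0.01750 + 0.01727j
  m=-1: Y*=0.20222 - 0.12501j  Y=0.05066 - 0.30555j  product -0.02795 - 0.06812j
  m=+0: Y*=-0.21218 + 0.00000j  Y=-0.08630 + 0.00000j  product 0.01831 + 0.00000j
  m=+1: Y*=-0.20222 - 0.12501j  Y=-0.05066 - 0.30555j  product -0.02795 + 0.06812j
  m=+2: Y*=0.10156 + 0.20324j  Y=-0.10242 + 0.03492j  product -0.01750 - 0.01727j
  m=+3: Y*=-0.02082 + 0.22995j  Y=-0.14759 - 0.27479j  product 0.06626 - 0.02822j
  m=+4: Y*=0.16919 - 0.22536j  Y=-0.14846 + 0.11455j  product 0.00070 + 0.05284j
  m=+5: Y*=0.19282 - 0.07548j  Y=-0.21941 - 0.20412j  product -0.05771 - 0.02280j
  m=+6: Y*=-0.45188 - 0.08249j  Y=-0.23664 + 0.35727j  product 0.13640 - 0.14192j
Total Σ_m = 0.21870 + 0.00000j. Multiply by 0.966644: 0.21141 + 0.00000j. P_6(cos γ) = 0.211408

0.211408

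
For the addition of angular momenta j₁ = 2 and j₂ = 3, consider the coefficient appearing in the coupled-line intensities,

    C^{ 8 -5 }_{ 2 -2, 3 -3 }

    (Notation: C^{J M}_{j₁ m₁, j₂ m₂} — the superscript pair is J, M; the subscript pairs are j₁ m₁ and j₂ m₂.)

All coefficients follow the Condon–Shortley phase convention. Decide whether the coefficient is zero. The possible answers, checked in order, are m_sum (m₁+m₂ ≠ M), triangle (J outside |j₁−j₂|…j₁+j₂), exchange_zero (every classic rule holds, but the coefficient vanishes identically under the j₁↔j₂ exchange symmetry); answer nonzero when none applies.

triangle

m-sum: m₁+m₂ = -2+(-3) = -5, M = -5  ✓
triangle: need |j₁−j₂| ≤ J ≤ j₁+j₂, i.e. J ∈ [1, 5]; J = 8 is outside ✗ ⇒ coefficient is 0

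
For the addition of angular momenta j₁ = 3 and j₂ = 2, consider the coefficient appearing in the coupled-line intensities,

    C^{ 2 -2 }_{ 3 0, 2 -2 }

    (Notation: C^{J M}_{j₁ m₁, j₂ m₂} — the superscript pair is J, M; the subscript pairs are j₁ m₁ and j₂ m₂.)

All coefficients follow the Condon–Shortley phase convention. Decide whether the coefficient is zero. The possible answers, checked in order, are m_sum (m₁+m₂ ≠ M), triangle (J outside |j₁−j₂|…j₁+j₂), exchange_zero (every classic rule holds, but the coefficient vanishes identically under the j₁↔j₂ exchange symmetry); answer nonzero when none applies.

nonzero

m-sum: m₁+m₂ = 0+(-2) = -2, M = -2  ✓
triangle: |j₁−j₂| = 1 ≤ J = 2 ≤ j₁+j₂ = 5  ✓
exchange: j₁≠j₂ or m₁≠m₂ — the exchange symmetry imposes no constraint here
value check: CG = +√(1/14) = +0.267261 ≠ 0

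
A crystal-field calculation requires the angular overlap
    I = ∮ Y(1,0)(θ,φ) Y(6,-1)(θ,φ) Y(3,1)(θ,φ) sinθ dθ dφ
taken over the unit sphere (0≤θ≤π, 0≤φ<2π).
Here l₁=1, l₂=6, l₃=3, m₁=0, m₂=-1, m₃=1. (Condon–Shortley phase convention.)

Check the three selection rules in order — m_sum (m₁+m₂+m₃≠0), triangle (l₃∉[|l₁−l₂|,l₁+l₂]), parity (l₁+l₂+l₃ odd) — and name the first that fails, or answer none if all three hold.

triangle

m₁+m₂+m₃ = 0 − 1 + 1 = 0  ✓
triangle: need |l₁−l₂| ≤ l₃ ≤ l₁+l₂ = [5,7]; l₃=3 is outside  ✗
parity: l₁+l₂+l₃ = 10 is even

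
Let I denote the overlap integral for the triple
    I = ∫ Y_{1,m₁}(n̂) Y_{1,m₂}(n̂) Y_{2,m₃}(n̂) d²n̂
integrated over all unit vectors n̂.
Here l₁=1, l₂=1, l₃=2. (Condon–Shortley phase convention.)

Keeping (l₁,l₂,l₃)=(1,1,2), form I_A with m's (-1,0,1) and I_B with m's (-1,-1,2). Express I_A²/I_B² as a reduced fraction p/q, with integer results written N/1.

1/2

Same 1,1,2: normalisation and zero-m 3j drop out of the ratio.
A: Δ: 0! 2! 2! / 5! → 1/30; sum: t=0:+1/2 = 1/2; 3j²(1 1 2; -1 0 1) = Δ·Π!·Σ² = 1/10  (sign -1)
B: Δ: 0! 2! 2! / 5! → 1/30; sum: t=0:+1/4 = 1/4; 3j²(1 1 2; -1 -1 2) = Δ·Π!·Σ² = 1/5  (sign +1)
I_A²/I_B² = (1/10)/(1/5) = 1/2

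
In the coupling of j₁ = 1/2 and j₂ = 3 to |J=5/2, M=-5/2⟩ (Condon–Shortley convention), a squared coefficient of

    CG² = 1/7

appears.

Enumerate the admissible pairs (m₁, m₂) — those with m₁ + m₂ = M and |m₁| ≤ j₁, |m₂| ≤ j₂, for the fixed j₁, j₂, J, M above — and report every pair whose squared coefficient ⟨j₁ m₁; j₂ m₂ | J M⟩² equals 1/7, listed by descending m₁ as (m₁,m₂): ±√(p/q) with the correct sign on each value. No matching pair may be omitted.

(-1/2,-2): −√(1/7)

Admissible pairs with m₁+m₂ = M = -5/2: (-1/2,-2), (1/2,-3)
  (m₁,m₂)=(1/2,-3): CG² = 6/7, CG = +√(6/7)
  (m₁,m₂)=(-1/2,-2): CG² = 1/7, CG = −√(1/7)   ← matches the target
Pairs with CG² = 1/7: (-1/2,-2): −√(1/7)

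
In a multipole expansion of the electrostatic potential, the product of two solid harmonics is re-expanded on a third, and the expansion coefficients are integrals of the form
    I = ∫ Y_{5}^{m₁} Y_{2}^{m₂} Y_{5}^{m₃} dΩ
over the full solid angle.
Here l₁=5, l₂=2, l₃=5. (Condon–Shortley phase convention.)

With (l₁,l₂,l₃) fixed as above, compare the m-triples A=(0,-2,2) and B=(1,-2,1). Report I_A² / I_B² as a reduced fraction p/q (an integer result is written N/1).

l's match ⇒ only the (l;m) 3-j factors differ between A and B.
A: triangle coeff Δ(5,2,5) = 1/38610; Σ_t [0,0]: t=0:+1/2880 = 1/2880; (3j)²=14/429 [(5 2 5; 0 -2 2)], sign=-1
B: triangle coeff Δ(5,2,5) = 1/38610; Σ_t [0,0]: t=0:+1/2304 = 1/2304; (3j)²=5/143 [(5 2 5; 1 -2 1)], sign=+1
I_A²/I_B² = (14/429)/(5/143) = 14/15

14/15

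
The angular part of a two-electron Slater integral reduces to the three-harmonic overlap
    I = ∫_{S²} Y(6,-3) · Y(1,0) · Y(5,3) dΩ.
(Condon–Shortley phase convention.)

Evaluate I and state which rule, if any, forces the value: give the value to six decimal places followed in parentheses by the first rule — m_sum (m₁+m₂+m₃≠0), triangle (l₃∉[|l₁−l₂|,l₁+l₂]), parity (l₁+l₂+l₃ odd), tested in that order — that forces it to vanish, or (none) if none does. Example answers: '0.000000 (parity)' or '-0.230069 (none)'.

-0.212310 (none)

Rules hold: Σm=0, L=12 even, 5≤5≤7.
N = 13·3·11 = 429
Δ = 2!·10!·0!/13! = 1/858
Racah Σ t=1..1: t=1:−1/14400 = -1/14400
⇒ 3j(6 1 5; 0 0 0)² = 6/143, sgn +1
Racah Σ t=1..1: t=1:−1/80640 = -1/80640
⇒ 3j(6 1 5; -3 0 3)² = 9/286, sgn -1
4πI² = N·(3j₀)²·(3jₘ)² = 81/143
I = -1·√(0.566434/4π) = -0.21230956
No selection rule forces the value: the integral is nonzero (none).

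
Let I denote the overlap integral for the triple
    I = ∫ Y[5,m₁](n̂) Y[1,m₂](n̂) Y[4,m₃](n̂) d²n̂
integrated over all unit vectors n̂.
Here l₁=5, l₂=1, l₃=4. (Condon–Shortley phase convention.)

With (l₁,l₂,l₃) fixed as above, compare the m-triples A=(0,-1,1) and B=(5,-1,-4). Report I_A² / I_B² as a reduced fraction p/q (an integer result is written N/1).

Same 5,1,4: normalisation and zero-m 3j drop out of the ratio.
A: Δ: 2! 8! 0! / 11! → 1/495; sum: t=0:+1/1440 = 1/1440; 3j²(5 1 4; 0 -1 1) = Δ·Π!·Σ² = 2/99  (sign -1)
B: Δ: 2! 8! 0! / 11! → 1/495; sum: t=0:+1/80640 = 1/80640; 3j²(5 1 4; 5 -1 -4) = Δ·Π!·Σ² = 1/11  (sign +1)
I_A²/I_B² = (2/99)/(1/11) = 2/9

2/9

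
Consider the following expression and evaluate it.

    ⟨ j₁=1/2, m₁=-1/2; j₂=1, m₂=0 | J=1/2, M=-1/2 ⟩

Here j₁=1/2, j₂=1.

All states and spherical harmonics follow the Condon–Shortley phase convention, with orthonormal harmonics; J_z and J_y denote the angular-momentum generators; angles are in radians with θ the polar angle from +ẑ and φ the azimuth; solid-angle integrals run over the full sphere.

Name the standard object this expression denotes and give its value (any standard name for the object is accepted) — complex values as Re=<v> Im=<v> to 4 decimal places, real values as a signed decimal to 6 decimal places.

This is a Clebsch–Gordan (vector-coupling) coefficient.
√[2·1!0!1!/3! · 0!1!1!1!0!1!] = √(1/3)
  +(−1)^1/∏(1,0,0,0,0,1)! = -1  (running -1)
⟨..|..⟩ = √(1/3)·(-1) = -0.577350

Clebsch–Gordan coefficient, −√(1/3) ≈ -0.577350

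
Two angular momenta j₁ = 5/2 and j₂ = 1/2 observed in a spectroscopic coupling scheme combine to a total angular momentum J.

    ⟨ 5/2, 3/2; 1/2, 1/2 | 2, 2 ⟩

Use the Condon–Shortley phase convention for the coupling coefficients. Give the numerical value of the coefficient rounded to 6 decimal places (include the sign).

j₁+j₂−J=1  J+j₁−j₂=4  J−j₁+j₂=0  j₁+j₂+J+1=6
(j₁±m₁, j₂±m₂, J±M) = (4,1,1,0,4,0)
P² = 96
sum k=1..1:
  [1] −1/24 = -1/24
S = -1/24
C² = P²·S² = 1/6 ; C = -0.408248

-0.408248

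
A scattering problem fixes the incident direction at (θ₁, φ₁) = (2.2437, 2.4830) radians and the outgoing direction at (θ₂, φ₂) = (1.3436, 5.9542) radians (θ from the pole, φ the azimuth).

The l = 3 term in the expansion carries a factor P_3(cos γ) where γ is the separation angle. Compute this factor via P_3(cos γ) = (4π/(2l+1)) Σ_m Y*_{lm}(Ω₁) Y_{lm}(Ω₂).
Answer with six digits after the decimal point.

-0.305377

Expand P_3 via completeness: Σ_{m} conj(Y_{3,m}) at Ω₁ times Y_{3,m} at Ω₂ —
  term(m=-3) = -0.04232 + 0.06432j   from Y*(Ω₁)=0.07862 + 0.18339j, Y(Ω₂)=0.21271 + 0.32196j
  term(m=-2) = -0.06729 + 0.05214j   from Y*(Ω₁)=-0.09773 + 0.37707j, Y(Ω₂)=0.17290 + 0.13363j
  term(m=-1) = 0.05295 - 0.01811j   from Y*(Ω₁)=-0.18833 + 0.14574j, Y(Ω₂)=-0.22239 - 0.07592j
  term(m=+0) = -0.05679 + 0.00000j   from Y*(Ω₁)=0.24601 + 0.00000j, Y(Ω₂)=-0.23085 + 0.00000j
  term(m=+1) = 0.05295 + 0.01811j   from Y*(Ω₁)=0.18833 + 0.14574j, Y(Ω₂)=0.22239 - 0.07592j
  term(m=+2) = -0.06729 - 0.05214j   from Y*(Ω₁)=-0.09773 - 0.37707j, Y(Ω₂)=0.17290 - 0.13363j
  term(m=+3) = -0.04232 - 0.06432j   from Y*(Ω₁)=-0.07862 + 0.18339j, Y(Ω₂)=-0.21271 + 0.32196j
Total Σ_m = -0.17011 + 0.00000j. Multiply by 1.795196: -0.30538 + 0.00000j. P_3(cos γ) = -0.305377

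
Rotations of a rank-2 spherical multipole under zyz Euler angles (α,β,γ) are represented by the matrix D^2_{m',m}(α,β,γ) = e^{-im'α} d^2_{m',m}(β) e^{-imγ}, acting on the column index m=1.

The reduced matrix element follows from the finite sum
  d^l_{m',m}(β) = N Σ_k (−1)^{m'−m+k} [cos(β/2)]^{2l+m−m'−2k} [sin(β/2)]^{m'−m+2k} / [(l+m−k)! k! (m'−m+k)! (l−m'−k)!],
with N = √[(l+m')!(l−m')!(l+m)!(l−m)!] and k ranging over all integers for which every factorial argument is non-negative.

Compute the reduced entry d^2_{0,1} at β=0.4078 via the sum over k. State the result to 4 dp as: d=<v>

d=0.4459

d^2_{0,1}(β=0.4078) via the finite sum:
With c≡cos(β/2)=0.979284 and s≡sin(β/2)=0.202490, N=[2·2·6·1]^{1/2}=4.898979
The bounds max(0,m−m')=1 and min(l+m,l−m')=2 give 2 terms
  k=1: (−1)^0·4.8990/(2)·0.9793^3·0.2025^1 = +0.465807
  k=2: (−1)^1·4.8990/(2)·0.9793^1·0.2025^3 = -0.019916
d^2_{0,1}(0.4078) = +0.465807 -0.019916 = +0.445891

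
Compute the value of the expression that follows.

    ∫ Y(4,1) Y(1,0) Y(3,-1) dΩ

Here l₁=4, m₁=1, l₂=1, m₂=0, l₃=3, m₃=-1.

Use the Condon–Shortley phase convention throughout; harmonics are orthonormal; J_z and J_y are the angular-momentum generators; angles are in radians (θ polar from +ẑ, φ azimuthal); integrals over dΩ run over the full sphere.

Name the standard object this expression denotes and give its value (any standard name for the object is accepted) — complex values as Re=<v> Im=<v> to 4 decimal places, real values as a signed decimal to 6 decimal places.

Gaunt coefficient, -0.238414

This is a Gaunt coefficient — the integral of a triple product of spherical harmonics over the sphere.
Rules hold: Σm=0, L=8 even, 3≤3≤5.
N = 9·3·7 = 189
Δ = 2!·6!·0!/9! = 1/252
Racah Σ t=1..1: t=1:−1/36 = -1/36
⇒ 3j(4 1 3; 0 0 0)² = 4/63, sgn +1
Racah Σ t=1..1: t=1:−1/48 = -1/48
⇒ 3j(4 1 3; 1 0 -1)² = 5/84, sgn -1
4πI² = N·(3j₀)²·(3jₘ)² = 5/7
I = -1·√(0.714286/4π) = -0.23841361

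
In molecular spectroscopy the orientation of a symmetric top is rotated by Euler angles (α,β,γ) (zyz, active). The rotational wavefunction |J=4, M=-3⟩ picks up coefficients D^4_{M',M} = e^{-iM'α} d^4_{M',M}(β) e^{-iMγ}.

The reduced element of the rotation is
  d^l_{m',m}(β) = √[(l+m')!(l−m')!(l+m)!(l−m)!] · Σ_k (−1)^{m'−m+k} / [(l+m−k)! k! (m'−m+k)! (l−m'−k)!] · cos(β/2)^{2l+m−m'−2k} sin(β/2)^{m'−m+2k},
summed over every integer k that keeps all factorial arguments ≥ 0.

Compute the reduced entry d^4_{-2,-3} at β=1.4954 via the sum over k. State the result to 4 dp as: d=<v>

d^4_{-2,-3}(β=1.4954) via the finite sum:
Half-angle: c=0.733255, s=0.679954. N=√(2·720·1·5040)=2693.993318
Admissible k: 0..1 (factorial args all ≥0)
  k=0: (−1)^1·2693.9933/(720)·0.7333^7·0.6800^1 = -0.289953
  k=1: (−1)^2·2693.9933/(240)·0.7333^5·0.6800^3 = +0.747994
d^4_{-2,-3}(1.4954) = -0.289953 +0.747994 = +0.458041

d=0.4580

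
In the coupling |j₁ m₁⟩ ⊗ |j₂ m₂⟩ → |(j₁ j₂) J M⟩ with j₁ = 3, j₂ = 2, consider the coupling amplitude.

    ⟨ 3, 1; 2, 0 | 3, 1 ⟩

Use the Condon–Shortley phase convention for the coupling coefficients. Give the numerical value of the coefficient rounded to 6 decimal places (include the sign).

triangle: 2!·4!·2!/9! = 96/362880
(j±m)!: 4!·2!·2!·2!·4!·2! = 9216
prefactor² = (2J+1)·Δ·N² = 256/15
  k=0: +1/(0!·2!·2!·2!·2!·0!) = 1/16
  k=1: −1/(1!·1!·1!·1!·3!·1!) = -1/6
  k=2: +1/(2!·0!·0!·0!·4!·2!) = 1/96
Σ = -3/32  ⇒  CG² = 256/15·(-3/32)² = 3/20
CG = −√(3/20) = -0.387298

-0.387298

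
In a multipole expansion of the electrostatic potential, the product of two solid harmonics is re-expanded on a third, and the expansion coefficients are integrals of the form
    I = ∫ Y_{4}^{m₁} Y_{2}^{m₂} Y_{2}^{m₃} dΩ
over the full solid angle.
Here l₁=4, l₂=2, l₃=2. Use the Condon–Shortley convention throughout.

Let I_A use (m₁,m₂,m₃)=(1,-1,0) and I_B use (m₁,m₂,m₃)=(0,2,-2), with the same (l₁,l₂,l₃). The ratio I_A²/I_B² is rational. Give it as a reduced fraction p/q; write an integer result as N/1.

30/1

Shared (l₁,l₂,l₃)=(4,2,2): N and (l;000)² cancel in I_A²/I_B².
A: Δ = 4!·4!·0!/9! = 1/630; Racah Σ t=1..1: t=1:−1/24 = -1/24; ⇒ 3j(4 2 2; 1 -1 0)² = 1/21, sgn -1
B: Δ = 4!·4!·0!/9! = 1/630; Racah Σ t=4..4: t=4:+1/576 = 1/576; ⇒ 3j(4 2 2; 0 2 -2)² = 1/630, sgn +1
I_A²/I_B² = (1/21)/(1/630) = 30/1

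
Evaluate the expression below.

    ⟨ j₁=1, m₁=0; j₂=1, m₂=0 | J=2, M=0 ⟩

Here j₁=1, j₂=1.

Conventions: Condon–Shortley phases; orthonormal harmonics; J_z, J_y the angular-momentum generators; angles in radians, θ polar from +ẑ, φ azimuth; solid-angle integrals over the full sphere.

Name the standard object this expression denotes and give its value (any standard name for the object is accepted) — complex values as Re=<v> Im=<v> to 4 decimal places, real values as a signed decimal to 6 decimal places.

Clebsch–Gordan coefficient, +√(2/3) ≈ +0.816497

This is a Clebsch–Gordan (vector-coupling) coefficient.
triangle: 0!*2!*2!/5! = 4/120
(j±m)!: 1!*1!*1!*1!*2!*2! = 4
prefactor² = (2J+1)*Δ*N² = 2/3
  k=0: +1/(0!*0!*1!*1!*1!*1!) = 1
Σ = 1  ⇒  CG² = 2/3*1² = 2/3
CG = +√(2/3) = +0.816497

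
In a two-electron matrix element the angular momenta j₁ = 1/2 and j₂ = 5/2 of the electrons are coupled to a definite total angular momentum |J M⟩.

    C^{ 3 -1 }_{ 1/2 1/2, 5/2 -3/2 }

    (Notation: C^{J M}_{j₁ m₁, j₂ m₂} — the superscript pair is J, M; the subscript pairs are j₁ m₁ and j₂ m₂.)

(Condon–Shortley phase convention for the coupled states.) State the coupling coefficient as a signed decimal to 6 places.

+0.577350  (= +√(1/3))

√[7·0!1!5!/7! · 1!0!1!4!2!4!] = √(192)
  +(−1)^0/∏(0,0,0,1,1,4)! = 1/24  (running 1/24)
⟨..|..⟩ = √(192)·(1/24) = +0.577350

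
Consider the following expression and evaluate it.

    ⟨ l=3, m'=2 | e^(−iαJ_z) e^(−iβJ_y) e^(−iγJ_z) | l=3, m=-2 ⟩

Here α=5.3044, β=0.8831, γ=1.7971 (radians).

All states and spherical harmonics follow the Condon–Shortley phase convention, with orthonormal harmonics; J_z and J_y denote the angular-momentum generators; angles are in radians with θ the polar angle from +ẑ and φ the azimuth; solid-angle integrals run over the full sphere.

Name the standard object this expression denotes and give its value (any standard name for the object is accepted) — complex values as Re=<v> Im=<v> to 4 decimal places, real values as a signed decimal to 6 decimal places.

Wigner D-matrix element, Re=0.0969 Im=-0.0870

This is a Wigner D-matrix element — the rotation-matrix element ⟨l m'| R(α,β,γ) |l m⟩ in the angular-momentum basis.
First d^3_{2,-2}(β=0.8831), then the phase factors e^{-i(2)α} and e^{-i(-2)γ}:
c=cos(0.883100/2)=0.904090, s=sin(0.883100/2)=0.427341; N=√[120·1·1·120]=120.000000
The bounds max(0,m−m')=0 and min(l+m,l−m')=1 give 2 terms
  k=0: (−1)^4·120.0000/(24)·0.9041^2·0.4273^4 = +0.136299
  k=1: (−1)^5·120.0000/(120)·0.9041^0·0.4273^6 = -0.006090
d^3_{2,-2}(0.8831) = +0.136299 -0.006090 = +0.130209
Attach z-rotation phases: D = e^{-i(2)(5.3044)}·(+0.130209)·e^{-i(-2)(1.7971)} = +0.096905-0.086969i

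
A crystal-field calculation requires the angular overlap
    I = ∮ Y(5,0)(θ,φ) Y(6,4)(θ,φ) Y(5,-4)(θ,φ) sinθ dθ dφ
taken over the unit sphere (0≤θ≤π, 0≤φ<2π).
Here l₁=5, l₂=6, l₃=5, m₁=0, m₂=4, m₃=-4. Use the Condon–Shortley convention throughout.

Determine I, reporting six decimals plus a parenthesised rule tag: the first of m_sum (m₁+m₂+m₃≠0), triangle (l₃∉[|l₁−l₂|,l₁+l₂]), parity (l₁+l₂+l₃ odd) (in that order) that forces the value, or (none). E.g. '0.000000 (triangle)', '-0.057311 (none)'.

-0.082328 (none)

m-sum 0 ✓  L=16 even ✓  1≤5≤11 ✓
Π(2lᵢ+1) = 11×13×11 = 1573
triangle coeff Δ(5,6,5) = 1/28588560
Σ_t [1,5]: t=1:−1/345600 t=2:+1/13824 t=3:−1/5184 t=4:+1/13824 t=5:−1/345600 = -7/129600
(3j)²=80/7293 [(5 6 5; 0 0 0)], sign=+1
Σ_t [4,5]: t=4:+1/207360 t=5:−1/345600 = 1/518400
(3j)²=12/2431 [(5 6 5; 0 4 -4)], sign=-1
⇒ 4πI² = 320/3757
I = (-1)√(320/3757/(4π)) = -0.08232836
No selection rule forces the value: the integral is nonzero (none).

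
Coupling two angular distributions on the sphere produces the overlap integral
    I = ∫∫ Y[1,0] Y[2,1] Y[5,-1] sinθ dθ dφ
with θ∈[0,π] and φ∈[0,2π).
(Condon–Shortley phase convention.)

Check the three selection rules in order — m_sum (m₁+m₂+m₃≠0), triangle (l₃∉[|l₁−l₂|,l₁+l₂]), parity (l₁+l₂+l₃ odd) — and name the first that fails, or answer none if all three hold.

azimuthal sum: 0 + 1 − 1 = 0  ✓
l₃ must lie in [1,3]; have l₃=5  ✗
L = 1 + 2 + 5 = 8 (even)

triangle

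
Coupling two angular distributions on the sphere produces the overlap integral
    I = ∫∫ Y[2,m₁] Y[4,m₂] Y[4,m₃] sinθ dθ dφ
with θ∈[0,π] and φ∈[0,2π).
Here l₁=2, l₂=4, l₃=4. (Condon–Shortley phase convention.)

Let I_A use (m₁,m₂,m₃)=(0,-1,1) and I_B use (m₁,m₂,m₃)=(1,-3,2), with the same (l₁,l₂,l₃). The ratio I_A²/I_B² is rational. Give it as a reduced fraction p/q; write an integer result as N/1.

Shared (l₁,l₂,l₃)=(2,4,4): N and (l;000)² cancel in I_A²/I_B².
A: Δ = 2!·2!·6!/11! = 1/13860; Racah Σ t=0..2: t=0:+1/144 t=1:−1/48 t=2:+1/480 = -17/1440; ⇒ 3j(2 4 4; 0 -1 1)² = 289/13860, sgn +1
B: Δ = 2!·2!·6!/11! = 1/13860; Racah Σ t=0..1: t=0:+1/240 t=1:−1/1440 = 1/288; ⇒ 3j(2 4 4; 1 -3 2)² = 5/132, sgn +1
I_A²/I_B² = (289/13860)/(5/132) = 289/525

289/525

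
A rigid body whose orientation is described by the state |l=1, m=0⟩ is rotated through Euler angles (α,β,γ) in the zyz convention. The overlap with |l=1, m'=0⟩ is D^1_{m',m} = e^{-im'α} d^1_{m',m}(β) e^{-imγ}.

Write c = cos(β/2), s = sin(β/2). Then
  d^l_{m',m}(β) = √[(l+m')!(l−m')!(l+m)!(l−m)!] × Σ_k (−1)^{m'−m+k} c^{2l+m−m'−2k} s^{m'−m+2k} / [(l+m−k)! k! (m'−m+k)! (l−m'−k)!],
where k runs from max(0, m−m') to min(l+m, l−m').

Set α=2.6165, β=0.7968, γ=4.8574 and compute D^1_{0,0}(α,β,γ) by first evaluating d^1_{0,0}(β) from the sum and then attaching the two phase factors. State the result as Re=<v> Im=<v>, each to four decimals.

First d^1_{0,0}(β=0.7968), then the phase factors e^{-i(0)α} and e^{-i(0)γ}:
Half-angle: c=0.921683, s=0.387944. N=√(1·1·1·1)=1.000000
k: max(0,(0)−(0))=0 … min(1+(0),1−(0))=1
  k=0: (−1)^0·1.0000/(1)·0.9217^2·0.3879^0 = +0.849499
  k=1: (−1)^1·1.0000/(1)·0.9217^0·0.3879^2 = -0.150501
d^1_{0,0}(0.7968) = +0.849499 -0.150501 = +0.698999
D = (+1.000000+0.000000i)·(+0.698999)·(+1.000000+0.000000i) = +0.698999+0.000000i

Re=0.6990 Im=0.0000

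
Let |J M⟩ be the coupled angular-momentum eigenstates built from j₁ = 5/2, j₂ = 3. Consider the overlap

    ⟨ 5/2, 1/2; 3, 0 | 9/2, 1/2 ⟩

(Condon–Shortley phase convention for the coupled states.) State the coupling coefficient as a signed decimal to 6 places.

√[10·1!4!5!/11! · 3!2!3!3!5!4!] = √(69120/77)
  +(−1)^0/∏(0,1,2,3,2,2)! = 1/48  (running 1/48)
  +(−1)^1/∏(1,0,1,2,3,3)! = -1/72  (running 1/144)
⟨..|..⟩ = √(69120/77)·(1/144) = +0.208063

+√(10/231) = +0.208063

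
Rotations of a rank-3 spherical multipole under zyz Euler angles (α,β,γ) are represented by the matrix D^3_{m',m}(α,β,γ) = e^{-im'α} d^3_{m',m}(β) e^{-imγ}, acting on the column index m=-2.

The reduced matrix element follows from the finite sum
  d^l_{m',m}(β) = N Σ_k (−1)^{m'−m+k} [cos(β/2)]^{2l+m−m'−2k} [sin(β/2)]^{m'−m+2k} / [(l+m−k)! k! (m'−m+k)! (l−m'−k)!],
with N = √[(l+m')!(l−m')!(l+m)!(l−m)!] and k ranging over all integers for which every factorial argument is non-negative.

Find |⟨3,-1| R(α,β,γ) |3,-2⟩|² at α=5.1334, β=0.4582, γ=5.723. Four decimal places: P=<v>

P=0.3144

D^3_{-1,-2}(5.1334,0.4582,5.7230) = e^{-i·-1·5.1334}·d^3_{-1,-2}(0.4582)·e^{-i·-2·5.7230}. Compute d first:
With c≡cos(β/2)=0.973871 and s≡sin(β/2)=0.227101, N=[2·24·1·120]^{1/2}=75.894664
The bounds max(0,m−m')=0 and min(l+m,l−m')=1 give 2 terms
  k=0: (−1)^1·75.8947/(24)·0.9739^5·0.2271^1 = -0.629110
  k=1: (−1)^2·75.8947/(12)·0.9739^3·0.2271^3 = +0.068421
d^3_{-1,-2}(0.4582) = -0.629110 +0.068421 = -0.560689
|D^3_{-1,-2}|² = |d^3_{-1,-2}(β)|² = (-0.560689)² = 0.314372 (the z-rotation phases have unit modulus)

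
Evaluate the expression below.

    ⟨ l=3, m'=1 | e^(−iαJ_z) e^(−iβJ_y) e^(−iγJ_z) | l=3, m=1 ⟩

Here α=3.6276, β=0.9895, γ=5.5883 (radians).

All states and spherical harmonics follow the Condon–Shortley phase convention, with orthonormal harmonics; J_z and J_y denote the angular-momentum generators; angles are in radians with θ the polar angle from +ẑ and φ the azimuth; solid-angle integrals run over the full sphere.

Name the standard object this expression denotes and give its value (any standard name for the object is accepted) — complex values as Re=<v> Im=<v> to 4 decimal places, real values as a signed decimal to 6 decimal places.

This is a Wigner D-matrix element — the rotation-matrix element ⟨l m'| R(α,β,γ) |l m⟩ in the angular-momentum basis.
Split into d^3_{1,1}(β=0.9895) × two z-phases.
Half-angle: c=0.880087, s=0.474812. N=√(24·2·24·2)=48.000000
Admissible k: 0..2 (factorial args all ≥0)
  k=0: (−1)^0·48.0000/(48)·0.8801^6·0.4748^0 = +0.464681
  k=1: (−1)^1·48.0000/(6)·0.8801^4·0.4748^2 = -1.082022
  k=2: (−1)^2·48.0000/(8)·0.8801^2·0.4748^4 = +0.236205
d^3_{1,1}(0.9895) = +0.464681 -1.082022 +0.236205 = -0.381136
D = (-0.884205+0.467099i)·(-0.381136)·(+0.768127+0.640297i) = +0.372852+0.079033i

Wigner D-matrix element, Re=0.3729 Im=0.0790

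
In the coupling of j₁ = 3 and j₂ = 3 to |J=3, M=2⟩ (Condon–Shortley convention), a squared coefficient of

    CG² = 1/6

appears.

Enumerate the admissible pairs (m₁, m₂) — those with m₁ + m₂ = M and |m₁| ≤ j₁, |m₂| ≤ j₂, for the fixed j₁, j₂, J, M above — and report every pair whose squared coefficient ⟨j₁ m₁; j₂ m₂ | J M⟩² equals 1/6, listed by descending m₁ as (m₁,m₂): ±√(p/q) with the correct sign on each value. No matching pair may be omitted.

(2,0): −√(1/6); (0,2): +√(1/6)

Admissible pairs with m₁+m₂ = M = 2: (-1,3), (0,2), (1,1), (2,0), (3,-1)
  (m₁,m₂)=(3,-1): CG² = 1/3, CG = +√(1/3)
  (m₁,m₂)=(2,0): CG² = 1/6, CG = −√(1/6)   ← matches the target
  (m₁,m₂)=(1,1): CG² = 0/1, CG = 0
  (m₁,m₂)=(0,2): CG² = 1/6, CG = +√(1/6)   ← matches the target
  (m₁,m₂)=(-1,3): CG² = 1/3, CG = −√(1/3)
Pairs with CG² = 1/6: (2,0): −√(1/6); (0,2): +√(1/6)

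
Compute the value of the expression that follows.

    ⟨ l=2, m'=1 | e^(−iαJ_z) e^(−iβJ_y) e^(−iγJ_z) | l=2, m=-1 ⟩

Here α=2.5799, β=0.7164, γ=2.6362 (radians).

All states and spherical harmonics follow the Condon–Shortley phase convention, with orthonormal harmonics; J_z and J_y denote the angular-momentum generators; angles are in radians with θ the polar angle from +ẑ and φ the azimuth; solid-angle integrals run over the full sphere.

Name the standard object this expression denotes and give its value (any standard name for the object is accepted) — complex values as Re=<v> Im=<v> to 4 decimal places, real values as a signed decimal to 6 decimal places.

Wigner D-matrix element, Re=0.3078 Im=0.0173

This is a Wigner D-matrix element — the rotation-matrix element ⟨l m'| R(α,β,γ) |l m⟩ in the angular-momentum basis.
Split into d^2_{1,-1}(β=0.7164) × two z-phases.
c=cos(0.716400/2)=0.936529, s=sin(0.716400/2)=0.350589; N=√[6·1·1·6]=6.000000
k∈{0,1} keeps every argument non-negative
  k=0: (−1)^2·6.0000/(2)·0.9365^2·0.3506^2 = +0.323415
  k=1: (−1)^3·6.0000/(6)·0.9365^0·0.3506^4 = -0.015108
d^2_{1,-1}(0.7164) = +0.323415 -0.015108 = +0.308308
Attach z-rotation phases: D = e^{-i(1)(2.5799)}·(+0.308308)·e^{-i(-1)(2.6362)} = +0.307819+0.017349i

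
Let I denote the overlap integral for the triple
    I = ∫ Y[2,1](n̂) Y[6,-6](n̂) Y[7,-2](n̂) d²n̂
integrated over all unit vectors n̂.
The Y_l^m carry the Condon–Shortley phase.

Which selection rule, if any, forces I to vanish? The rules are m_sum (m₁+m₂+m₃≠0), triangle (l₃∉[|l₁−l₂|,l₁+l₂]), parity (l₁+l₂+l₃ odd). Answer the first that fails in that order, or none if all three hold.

m₁+m₂+m₃ = 1 − 6 − 2 = -7  ✗
triangle: |2−6|=4 ≤ l₃=7 ≤ 2+6=8
parity: l₁+l₂+l₃ = 15 is odd

m_sum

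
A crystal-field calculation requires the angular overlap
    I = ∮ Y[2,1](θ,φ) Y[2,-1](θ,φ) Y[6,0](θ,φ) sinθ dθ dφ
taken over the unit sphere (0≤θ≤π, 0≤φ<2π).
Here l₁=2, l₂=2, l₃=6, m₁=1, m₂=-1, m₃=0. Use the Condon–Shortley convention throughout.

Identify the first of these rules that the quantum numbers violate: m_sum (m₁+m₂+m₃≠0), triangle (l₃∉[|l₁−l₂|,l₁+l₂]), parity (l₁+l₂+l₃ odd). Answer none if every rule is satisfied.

triangle

m₁+m₂+m₃ = 1 − 1 + 0 = 0  ✓
triangle: need |l₁−l₂| ≤ l₃ ≤ l₁+l₂ = [0,4]; l₃=6 is outside  ✗
parity: l₁+l₂+l₃ = 10 is even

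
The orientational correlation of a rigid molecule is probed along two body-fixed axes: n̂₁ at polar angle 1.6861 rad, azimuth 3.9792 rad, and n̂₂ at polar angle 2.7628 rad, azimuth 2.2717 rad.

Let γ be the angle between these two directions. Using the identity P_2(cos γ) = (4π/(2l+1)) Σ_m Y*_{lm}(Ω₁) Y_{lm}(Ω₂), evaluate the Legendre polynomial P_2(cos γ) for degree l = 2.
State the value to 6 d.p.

-0.495155

Term-by-term m-sum for l=2 (normalisation 4π/5 = 2.513274):
  term(m=-2) = -0.019386-0.005437i   from Y*(Ω₁)=-0.039728+0.379085i, Y(Ω₂)=-0.008884+0.052071i
  term(m=-1) = -0.003194+0.023217i   from Y*(Ω₁)=+0.059088+0.065604i, Y(Ω₂)=+0.171182+0.202862i
  term(m=+0) = -0.151856-0.000000i   from Y*(Ω₁)=-0.302868-0.000000i, Y(Ω₂)=+0.501393+0.000000i
  term(m=+1) = -0.003194-0.023217i   from Y*(Ω₁)=-0.059088+0.065604i, Y(Ω₂)=-0.171182+0.202862i
  term(m=+2) = -0.019386+0.005437i   from Y*(Ω₁)=-0.039728-0.379085i, Y(Ω₂)=-0.008884-0.052071i
Σ over m = -0.197016+0.000000i; ×(4π/5) → -0.495155+0.000000i. Real part: -0.495155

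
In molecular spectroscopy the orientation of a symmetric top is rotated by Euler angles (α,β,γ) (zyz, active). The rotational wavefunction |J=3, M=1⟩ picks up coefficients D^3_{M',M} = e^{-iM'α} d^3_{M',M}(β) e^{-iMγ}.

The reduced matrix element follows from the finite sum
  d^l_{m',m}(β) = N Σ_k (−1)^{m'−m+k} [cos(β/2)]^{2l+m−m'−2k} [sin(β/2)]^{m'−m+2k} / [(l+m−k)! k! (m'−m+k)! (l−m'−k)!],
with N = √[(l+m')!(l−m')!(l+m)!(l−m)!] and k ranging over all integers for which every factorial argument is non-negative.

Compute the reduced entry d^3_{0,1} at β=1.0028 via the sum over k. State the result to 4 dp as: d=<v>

d=0.1631

d^3_{0,1}(β=1.0028) via the finite sum:
c=cos(1.002800/2)=0.876911, s=sin(1.002800/2)=0.480654; N=√[6·6·24·2]=41.569219
k: max(0,(1)−(0))=1 … min(3+(1),3−(0))=3
  k=1: (−1)^0·41.5692/(12)·0.8769^5·0.4807^1 = +0.863375
  k=2: (−1)^1·41.5692/(4)·0.8769^3·0.4807^3 = -0.778170
  k=3: (−1)^2·41.5692/(12)·0.8769^1·0.4807^5 = +0.077930
d^3_{0,1}(1.0028) = +0.863375 -0.778170 +0.077930 = +0.163135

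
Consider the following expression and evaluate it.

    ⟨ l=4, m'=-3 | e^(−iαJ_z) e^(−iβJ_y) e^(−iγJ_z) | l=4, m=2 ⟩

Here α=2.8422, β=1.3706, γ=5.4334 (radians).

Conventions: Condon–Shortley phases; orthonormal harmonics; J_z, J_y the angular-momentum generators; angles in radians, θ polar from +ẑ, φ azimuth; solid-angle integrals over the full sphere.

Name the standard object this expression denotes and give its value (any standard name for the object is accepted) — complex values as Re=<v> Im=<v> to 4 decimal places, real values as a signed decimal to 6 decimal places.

This is a Wigner D-matrix element — the rotation-matrix element ⟨l m'| R(α,β,γ) |l m⟩ in the angular-momentum basis.
Split into d^4_{-3,2}(β=1.3706) × two z-phases.
With c≡cos(β/2)=0.774229 and s≡sin(β/2)=0.632905, N=[1·5040·720·2]^{1/2}=2693.993318
The bounds max(0,m−m')=5 and min(l+m,l−m')=6 give 2 terms
  k=5: (−1)^0·2693.9933/(240)·0.7742^3·0.6329^5 = +0.529039
  k=6: (−1)^1·2693.9933/(720)·0.7742^1·0.6329^7 = -0.117843
d^4_{-3,2}(1.3706) = +0.529039 -0.117843 = +0.411196
Attach z-rotation phases: D = e^{-i(-3)(2.8422)}·(+0.411196)·e^{-i(2)(5.4334)} = -0.286072-0.295372i

Wigner D-matrix element, Re=-0.2861 Im=-0.2954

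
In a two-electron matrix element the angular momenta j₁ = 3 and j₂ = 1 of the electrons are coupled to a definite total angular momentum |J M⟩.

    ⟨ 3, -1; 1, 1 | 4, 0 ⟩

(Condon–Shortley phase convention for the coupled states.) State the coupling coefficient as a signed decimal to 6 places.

triangle: 0!*6!*2!/9! = 1440/362880
(j±m)!: 2!*4!*2!*0!*4!*4! = 55296
prefactor² = (2J+1)*Δ*N² = 13824/7
  k=0: +1/(0!*0!*4!*2!*2!*0!) = 1/96
Σ = 1/96  ⇒  CG² = 13824/7*(1/96)² = 3/14
CG = +√(3/14) = +0.462910

+0.462910  (= +√(3/14))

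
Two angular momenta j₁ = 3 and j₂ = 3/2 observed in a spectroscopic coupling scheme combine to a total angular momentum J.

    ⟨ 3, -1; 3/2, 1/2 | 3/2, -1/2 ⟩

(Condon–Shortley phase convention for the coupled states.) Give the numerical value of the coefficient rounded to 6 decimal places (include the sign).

√[4·3!3!0!/7! · 2!4!2!1!1!2!] = √(192/35)
  +(−1)^2/∏(2,1,2,0,1,0)! = 1/4  (running 1/4)
⟨..|..⟩ = √(192/35)·(1/4) = +0.585540

+0.585540  (= +√(12/35))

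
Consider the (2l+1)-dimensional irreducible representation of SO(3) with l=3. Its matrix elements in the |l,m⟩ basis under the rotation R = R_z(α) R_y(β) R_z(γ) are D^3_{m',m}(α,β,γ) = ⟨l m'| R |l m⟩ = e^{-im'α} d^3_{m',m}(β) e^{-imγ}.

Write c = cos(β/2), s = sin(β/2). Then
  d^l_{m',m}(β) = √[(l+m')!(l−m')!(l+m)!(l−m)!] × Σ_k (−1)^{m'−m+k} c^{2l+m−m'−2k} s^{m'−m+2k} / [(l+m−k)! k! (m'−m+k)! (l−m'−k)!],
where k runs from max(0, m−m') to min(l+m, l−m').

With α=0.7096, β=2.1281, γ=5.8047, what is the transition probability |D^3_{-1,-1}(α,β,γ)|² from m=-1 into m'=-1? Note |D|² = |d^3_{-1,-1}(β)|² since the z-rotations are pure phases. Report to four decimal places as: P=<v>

Split into d^3_{-1,-1}(β=2.1281) × two z-phases.
With c≡cos(β/2)=0.485335 and s≡sin(β/2)=0.874328, N=[2·24·2·24]^{1/2}=48.000000
The bounds max(0,m−m')=0 and min(l+m,l−m')=2 give 3 terms
  k=0: (−1)^0·48.0000/(48)·0.4853^6·0.8743^0 = +0.013069
  k=1: (−1)^1·48.0000/(6)·0.4853^4·0.8743^2 = -0.339317
  k=2: (−1)^2·48.0000/(8)·0.4853^2·0.8743^4 = +0.825910
d^3_{-1,-1}(2.1281) = +0.013069 -0.339317 +0.825910 = +0.499662
|D^3_{-1,-1}|² = |d^3_{-1,-1}(β)|² = (+0.499662)² = 0.249662 (the z-rotation phases have unit modulus)

P=0.2497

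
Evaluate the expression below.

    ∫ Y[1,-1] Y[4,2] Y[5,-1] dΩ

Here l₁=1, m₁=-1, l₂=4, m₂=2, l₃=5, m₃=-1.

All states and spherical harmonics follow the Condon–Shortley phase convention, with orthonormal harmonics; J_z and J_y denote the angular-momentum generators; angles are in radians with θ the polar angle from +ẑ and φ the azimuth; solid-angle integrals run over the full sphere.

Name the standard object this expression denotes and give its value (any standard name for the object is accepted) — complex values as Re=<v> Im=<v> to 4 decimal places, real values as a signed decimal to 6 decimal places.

Gaunt coefficient, -0.120286

This is a Gaunt coefficient — the integral of a triple product of spherical harmonics over the sphere.
m-sum 0 ✓  L=10 even ✓  3≤5≤5 ✓
Π(2lᵢ+1) = 3×9×11 = 297
triangle coeff Δ(1,4,5) = 1/495
Σ_t [0,0]: t=0:+1/576 = 1/576
(3j)²=5/99 [(1 4 5; 0 0 0)], sign=-1
Σ_t [0,0]: t=0:+1/2880 = 1/2880
(3j)²=2/165 [(1 4 5; -1 2 -1)], sign=+1
⇒ 4πI² = 2/11
I = (-1)√(2/11/(4π)) = -0.12028562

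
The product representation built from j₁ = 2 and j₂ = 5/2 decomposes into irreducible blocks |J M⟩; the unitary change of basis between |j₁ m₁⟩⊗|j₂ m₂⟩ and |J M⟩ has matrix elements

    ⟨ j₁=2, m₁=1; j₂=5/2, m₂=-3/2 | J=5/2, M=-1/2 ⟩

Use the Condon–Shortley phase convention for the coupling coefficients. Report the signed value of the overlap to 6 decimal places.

+√(6/35) = +0.414039

triangle: 2!*2!*3!/8! = 24/40320
(j±m)!: 3!*1!*1!*4!*2!*3! = 1728
prefactor² = (2J+1)*Δ*N² = 216/35
  k=0: +1/(0!*2!*1!*1!*1!*2!) = 1/4
  k=1: −1/(1!*1!*0!*0!*2!*3!) = -1/12
Σ = 1/6  ⇒  CG² = 216/35*(1/6)² = 6/35
CG = +√(6/35) = +0.414039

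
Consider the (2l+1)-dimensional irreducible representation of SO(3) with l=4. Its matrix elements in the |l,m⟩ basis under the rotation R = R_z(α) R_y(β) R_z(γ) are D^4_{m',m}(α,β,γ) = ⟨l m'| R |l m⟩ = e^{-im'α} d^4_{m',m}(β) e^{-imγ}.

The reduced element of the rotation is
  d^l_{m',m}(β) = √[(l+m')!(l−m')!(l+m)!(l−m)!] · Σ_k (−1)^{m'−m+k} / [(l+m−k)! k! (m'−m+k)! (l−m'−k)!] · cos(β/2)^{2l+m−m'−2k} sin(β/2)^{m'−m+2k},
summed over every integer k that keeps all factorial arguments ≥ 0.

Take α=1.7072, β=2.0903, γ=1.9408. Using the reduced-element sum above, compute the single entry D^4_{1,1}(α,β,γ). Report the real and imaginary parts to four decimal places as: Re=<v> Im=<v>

Re=0.1444 Im=-0.0801

Split into d^4_{1,1}(β=2.0903) × two z-phases.
c=cos(2.090300/2)=0.501772, s=sin(2.090300/2)=0.865000; N=√[120·6·120·6]=720.000000
k∈{0,1,2,3} keeps every argument non-negative
  k=0: (−1)^0·720.0000/(720)·0.5018^8·0.8650^0 = +0.004018
  k=1: (−1)^1·720.0000/(48)·0.5018^6·0.8650^2 = -0.179128
  k=2: (−1)^2·720.0000/(24)·0.5018^4·0.8650^4 = +1.064662
  k=3: (−1)^3·720.0000/(72)·0.5018^2·0.8650^6 = -1.054652
d^4_{1,1}(2.0903) = +0.004018 -0.179128 +1.064662 -1.054652 = -0.165100
Attach z-rotation phases: D = e^{-i(1)(1.7072)}·(-0.165100)·e^{-i(1)(1.9408)} = +0.144379-0.080080i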